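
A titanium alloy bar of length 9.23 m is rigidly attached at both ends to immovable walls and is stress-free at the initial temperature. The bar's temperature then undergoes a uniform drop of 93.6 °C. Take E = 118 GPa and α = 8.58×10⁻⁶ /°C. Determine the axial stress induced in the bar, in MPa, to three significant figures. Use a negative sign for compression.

94.8 MPa

Free thermal expansion αLΔT = 8.58e-6 · 9230 · -93.6 = -7.413 mm.
The walls impose strain ε = −(-7.413)/9230 = 8.0309e-04; σ = Eε = 118000 · 8.0309e-04 = 94.76 MPa.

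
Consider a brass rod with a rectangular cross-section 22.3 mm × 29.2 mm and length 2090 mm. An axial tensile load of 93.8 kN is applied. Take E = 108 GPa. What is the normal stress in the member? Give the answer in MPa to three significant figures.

144 MPa

A = 651.2 mm².
σ = N/A = 93800/651.2 = 144.1 MPa.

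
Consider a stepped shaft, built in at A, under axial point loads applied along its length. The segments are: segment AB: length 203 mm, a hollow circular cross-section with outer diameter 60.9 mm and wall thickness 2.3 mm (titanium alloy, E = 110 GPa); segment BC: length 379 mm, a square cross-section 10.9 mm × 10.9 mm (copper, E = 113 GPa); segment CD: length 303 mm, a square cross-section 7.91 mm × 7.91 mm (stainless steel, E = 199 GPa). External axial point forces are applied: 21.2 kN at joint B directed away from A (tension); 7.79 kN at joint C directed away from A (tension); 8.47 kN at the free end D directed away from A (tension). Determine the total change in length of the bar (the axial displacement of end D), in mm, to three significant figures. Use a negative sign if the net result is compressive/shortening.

Internal axial forces (sectioning from the free end, tension +): N_CD = 8.47 kN, N_BC = 16.26 kN, N_AB = 37.46 kN.
A_AB = 423.4 mm².
A_BC = 118.8 mm².
A_CD = 62.57 mm².
δ_AB = 37460·203/(423.4·110000) = 0.1633 mm
δ_BC = 16260·379/(118.8·113000) = 0.459 mm
δ_CD = 8470·303/(62.57·199000) = 0.2061 mm
δ = Σδ_i = 0.8284 mm.

0.828 mm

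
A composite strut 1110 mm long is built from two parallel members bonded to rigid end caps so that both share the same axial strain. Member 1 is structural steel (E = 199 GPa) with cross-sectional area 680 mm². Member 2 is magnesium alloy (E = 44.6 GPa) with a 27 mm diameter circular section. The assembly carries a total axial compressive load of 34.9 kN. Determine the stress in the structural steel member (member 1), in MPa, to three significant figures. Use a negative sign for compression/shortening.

-43.2 MPa

A_2 = 572.6 mm².
Equal strain + equilibrium ⇒ each member carries load in proportion to AE: A₁E₁ = 135300000 N, A₂E₂ = 25540000 N, ΣAE = 160900000 N.
σ₁ = P·E₁/ΣAE = -34900·199000/160900000 = -43.18 MPa.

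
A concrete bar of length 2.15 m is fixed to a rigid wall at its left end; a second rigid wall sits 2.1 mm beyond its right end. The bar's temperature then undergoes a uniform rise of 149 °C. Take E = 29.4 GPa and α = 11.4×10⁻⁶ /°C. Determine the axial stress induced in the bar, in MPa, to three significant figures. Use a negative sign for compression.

Free thermal expansion αLΔT = 11.4e-6 · 2150 · 149 = 3.652 mm.
The walls engage after the gap closes; constrained expansion = 3.652 − 2.1 = 1.552 mm.
The walls impose strain ε = −(1.552)/2150 = -7.2186e-04; σ = Eε = 29400 · -7.2186e-04 = -21.22 MPa.

-21.2 MPa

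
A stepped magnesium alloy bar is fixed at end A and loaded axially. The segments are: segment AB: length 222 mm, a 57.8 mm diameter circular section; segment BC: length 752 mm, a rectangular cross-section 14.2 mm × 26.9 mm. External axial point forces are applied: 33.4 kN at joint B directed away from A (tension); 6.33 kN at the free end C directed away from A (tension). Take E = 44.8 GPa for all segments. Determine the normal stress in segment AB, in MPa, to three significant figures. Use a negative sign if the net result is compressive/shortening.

15.1 MPa

Internal axial forces (sectioning from the free end, tension +): N_BC = 6.33 kN, N_AB = 39.73 kN.
A_AB = 2624 mm².
σ_AB = N_AB/A_AB = 39730/2624 = 15.14 MPa.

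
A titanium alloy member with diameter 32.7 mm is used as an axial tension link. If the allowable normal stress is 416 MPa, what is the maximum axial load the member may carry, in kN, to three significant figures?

349 kN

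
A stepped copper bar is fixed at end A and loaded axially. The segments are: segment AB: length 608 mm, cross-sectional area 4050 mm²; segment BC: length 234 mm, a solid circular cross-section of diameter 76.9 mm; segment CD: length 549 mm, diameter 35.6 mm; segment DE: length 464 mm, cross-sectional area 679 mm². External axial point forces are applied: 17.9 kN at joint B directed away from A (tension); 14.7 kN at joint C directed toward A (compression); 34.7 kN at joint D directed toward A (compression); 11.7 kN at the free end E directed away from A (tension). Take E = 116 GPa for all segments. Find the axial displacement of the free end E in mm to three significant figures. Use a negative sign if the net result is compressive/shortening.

Internal axial forces (sectioning from the free end, tension +): N_DE = 11.7 kN, N_CD = -23 kN, N_BC = -37.7 kN, N_AB = -19.8 kN.
A_BC = 4645 mm².
A_CD = 995.4 mm².
δ_AB = -19800·608/(4050·116000) = -0.02562 mm
δ_BC = -37700·234/(4645·116000) = -0.01637 mm
δ_CD = -23000·549/(995.4·116000) = -0.1094 mm
δ_DE = 11700·464/(679·116000) = 0.06892 mm
δ = Σδ_i = -0.08243 mm.

-0.0824 mm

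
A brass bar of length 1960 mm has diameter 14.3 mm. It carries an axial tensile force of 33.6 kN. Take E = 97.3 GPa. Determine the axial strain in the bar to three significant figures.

0.00215

A = 160.6 mm².
σ = N/A = 209.2 MPa; ε = σ/E = 209.2/97300 = 2.150e-03.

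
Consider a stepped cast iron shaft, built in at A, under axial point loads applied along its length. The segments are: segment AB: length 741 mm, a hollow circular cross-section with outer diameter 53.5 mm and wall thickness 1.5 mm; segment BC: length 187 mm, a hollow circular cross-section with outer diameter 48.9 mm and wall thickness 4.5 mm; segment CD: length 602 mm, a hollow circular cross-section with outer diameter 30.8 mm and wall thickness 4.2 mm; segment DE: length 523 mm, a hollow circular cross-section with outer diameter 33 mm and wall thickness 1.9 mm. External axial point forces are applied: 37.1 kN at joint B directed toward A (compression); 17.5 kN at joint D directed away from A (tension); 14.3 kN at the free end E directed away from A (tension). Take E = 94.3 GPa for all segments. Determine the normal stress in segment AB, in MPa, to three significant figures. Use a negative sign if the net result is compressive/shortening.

-21.6 MPa

Internal axial forces (sectioning from the free end, tension +): N_DE = 14.3 kN, N_CD = 31.8 kN, N_BC = 31.8 kN, N_AB = -5.3 kN.
A_AB = 245 mm².
σ_AB = N_AB/A_AB = -5300/245 = -21.63 MPa.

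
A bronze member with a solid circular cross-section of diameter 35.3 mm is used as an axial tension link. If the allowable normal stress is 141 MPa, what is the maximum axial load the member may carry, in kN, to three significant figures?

138 kN

A = 978.7 mm².
P_max = σ_allow · A = 141 · 978.7 = 138000 N = 138 kN.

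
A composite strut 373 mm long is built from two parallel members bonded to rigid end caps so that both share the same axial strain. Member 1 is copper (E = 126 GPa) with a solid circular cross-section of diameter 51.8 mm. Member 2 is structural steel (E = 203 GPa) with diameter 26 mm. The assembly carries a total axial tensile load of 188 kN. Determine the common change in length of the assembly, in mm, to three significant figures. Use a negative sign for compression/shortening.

0.188 mm

A_1 = 2107 mm².
A_2 = 530.9 mm².
Equal strain + equilibrium ⇒ each member carries load in proportion to AE: A₁E₁ = 265500000 N, A₂E₂ = 107800000 N, ΣAE = 373300000 N.
δ = PL/ΣAE = 188000·373/373300000 = 0.1878 mm.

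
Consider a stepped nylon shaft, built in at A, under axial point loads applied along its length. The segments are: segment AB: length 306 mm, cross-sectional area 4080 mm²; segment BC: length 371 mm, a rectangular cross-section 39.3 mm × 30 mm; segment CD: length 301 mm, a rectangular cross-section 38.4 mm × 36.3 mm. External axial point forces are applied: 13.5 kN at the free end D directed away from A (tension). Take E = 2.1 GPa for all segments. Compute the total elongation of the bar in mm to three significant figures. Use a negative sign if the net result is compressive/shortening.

Internal axial forces (sectioning from the free end, tension +): N_CD = 13.5 kN, N_BC = 13.5 kN, N_AB = 13.5 kN.
A_BC = 1179 mm².
A_CD = 1394 mm².
δ_AB = 13500·306/(4080·2100) = 0.4821 mm
δ_BC = 13500·371/(1179·2100) = 2.023 mm
δ_CD = 13500·301/(1394·2100) = 1.388 mm
δ = Σδ_i = 3.893 mm.

3.89 mm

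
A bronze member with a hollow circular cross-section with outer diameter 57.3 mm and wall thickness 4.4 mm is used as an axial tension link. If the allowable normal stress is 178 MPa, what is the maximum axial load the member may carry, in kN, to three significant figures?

130 kN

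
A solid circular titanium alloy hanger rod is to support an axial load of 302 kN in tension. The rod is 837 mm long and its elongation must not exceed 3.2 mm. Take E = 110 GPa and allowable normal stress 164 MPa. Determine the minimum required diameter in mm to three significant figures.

48.4 mm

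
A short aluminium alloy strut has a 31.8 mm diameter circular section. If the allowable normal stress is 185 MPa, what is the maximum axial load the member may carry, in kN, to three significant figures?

147 kN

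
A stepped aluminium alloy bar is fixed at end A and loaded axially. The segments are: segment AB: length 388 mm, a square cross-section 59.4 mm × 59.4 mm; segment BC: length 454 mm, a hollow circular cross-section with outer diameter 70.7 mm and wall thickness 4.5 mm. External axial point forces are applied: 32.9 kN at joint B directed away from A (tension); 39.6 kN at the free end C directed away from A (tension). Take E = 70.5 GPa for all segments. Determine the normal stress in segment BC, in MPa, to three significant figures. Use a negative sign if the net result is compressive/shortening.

Internal axial forces (sectioning from the free end, tension +): N_BC = 39.6 kN, N_AB = 72.5 kN.
A_BC = 935.9 mm².
σ_BC = N_BC/A_BC = 39600/935.9 = 42.31 MPa.

42.3 MPa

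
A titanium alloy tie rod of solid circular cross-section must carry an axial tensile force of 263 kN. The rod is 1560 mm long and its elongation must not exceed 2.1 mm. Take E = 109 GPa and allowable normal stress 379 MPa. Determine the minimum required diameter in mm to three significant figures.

47.8 mm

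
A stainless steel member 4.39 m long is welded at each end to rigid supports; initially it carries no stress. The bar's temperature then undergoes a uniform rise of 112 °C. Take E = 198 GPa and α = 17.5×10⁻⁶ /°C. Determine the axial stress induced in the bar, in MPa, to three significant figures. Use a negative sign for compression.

Free thermal expansion αLΔT = 17.5e-6 · 4390 · 112 = 8.604 mm.
The walls impose strain ε = −(8.604)/4390 = -1.9600e-03; σ = Eε = 198000 · -1.9600e-03 = -388.1 MPa.

-388 MPa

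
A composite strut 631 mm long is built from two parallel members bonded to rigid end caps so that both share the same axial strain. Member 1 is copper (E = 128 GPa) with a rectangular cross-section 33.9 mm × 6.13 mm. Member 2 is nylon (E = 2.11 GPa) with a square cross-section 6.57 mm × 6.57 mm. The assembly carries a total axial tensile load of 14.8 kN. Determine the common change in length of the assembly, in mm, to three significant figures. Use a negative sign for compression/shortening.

A_1 = 207.8 mm².
A_2 = 43.16 mm².
Equal strain + equilibrium ⇒ each member carries load in proportion to AE: A₁E₁ = 26600000 N, A₂E₂ = 91080 N, ΣAE = 26690000 N.
δ = PL/ΣAE = 14800·631/26690000 = 0.3499 mm.

0.350 mm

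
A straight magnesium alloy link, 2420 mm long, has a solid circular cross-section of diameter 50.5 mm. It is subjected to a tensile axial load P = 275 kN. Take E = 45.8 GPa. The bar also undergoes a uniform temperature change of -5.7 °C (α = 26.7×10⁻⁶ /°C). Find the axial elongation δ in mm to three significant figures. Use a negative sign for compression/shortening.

6.89 mm

A = 2003 mm².
δ_mech = NL/(AE) = 275000·2420/(2003·45800) = 7.255 mm.
δ_thermal = αLΔT = 26.7e-6·2420·-5.7 = -0.3683 mm.
δ = δ_mech + δ_thermal = 6.886 mm.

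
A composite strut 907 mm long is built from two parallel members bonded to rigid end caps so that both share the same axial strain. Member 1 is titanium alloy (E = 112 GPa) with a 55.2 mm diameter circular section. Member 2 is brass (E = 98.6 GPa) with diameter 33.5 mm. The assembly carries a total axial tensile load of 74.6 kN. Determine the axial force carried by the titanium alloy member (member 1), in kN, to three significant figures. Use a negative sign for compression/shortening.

56.3 kN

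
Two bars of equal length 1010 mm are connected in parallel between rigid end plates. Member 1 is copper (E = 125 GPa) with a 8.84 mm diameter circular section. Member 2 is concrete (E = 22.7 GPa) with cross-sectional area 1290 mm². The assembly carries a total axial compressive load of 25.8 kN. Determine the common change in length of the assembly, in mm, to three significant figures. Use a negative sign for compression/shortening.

A_1 = 61.38 mm².
Equal strain + equilibrium ⇒ each member carries load in proportion to AE: A₁E₁ = 7672000 N, A₂E₂ = 29280000 N, ΣAE = 36950000 N.
δ = PL/ΣAE = -25800·1010/36950000 = -0.7051 mm.

-0.705 mm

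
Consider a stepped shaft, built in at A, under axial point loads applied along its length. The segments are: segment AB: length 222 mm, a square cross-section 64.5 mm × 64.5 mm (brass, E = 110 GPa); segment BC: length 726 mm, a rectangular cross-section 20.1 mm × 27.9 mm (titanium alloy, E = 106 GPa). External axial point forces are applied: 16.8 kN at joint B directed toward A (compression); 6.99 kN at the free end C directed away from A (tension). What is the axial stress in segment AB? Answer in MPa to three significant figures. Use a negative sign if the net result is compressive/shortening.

Internal axial forces (sectioning from the free end, tension +): N_BC = 6.99 kN, N_AB = -9.81 kN.
A_AB = 4160 mm².
σ_AB = N_AB/A_AB = -9810/4160 = -2.358 MPa.

-2.36 MPa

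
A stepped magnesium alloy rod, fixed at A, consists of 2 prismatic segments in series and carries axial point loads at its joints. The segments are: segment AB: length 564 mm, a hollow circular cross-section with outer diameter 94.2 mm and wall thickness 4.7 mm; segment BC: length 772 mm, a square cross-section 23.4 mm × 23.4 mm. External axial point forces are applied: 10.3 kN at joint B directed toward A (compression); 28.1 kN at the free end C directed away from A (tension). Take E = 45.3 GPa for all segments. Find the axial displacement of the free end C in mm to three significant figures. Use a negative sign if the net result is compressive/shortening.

1.04 mm

Internal axial forces (sectioning from the free end, tension +): N_BC = 28.1 kN, N_AB = 17.8 kN.
A_AB = 1322 mm².
A_BC = 547.6 mm².
δ_AB = 17800·564/(1322·45300) = 0.1677 mm
δ_BC = 28100·772/(547.6·45300) = 0.8746 mm
δ = Σδ_i = 1.042 mm.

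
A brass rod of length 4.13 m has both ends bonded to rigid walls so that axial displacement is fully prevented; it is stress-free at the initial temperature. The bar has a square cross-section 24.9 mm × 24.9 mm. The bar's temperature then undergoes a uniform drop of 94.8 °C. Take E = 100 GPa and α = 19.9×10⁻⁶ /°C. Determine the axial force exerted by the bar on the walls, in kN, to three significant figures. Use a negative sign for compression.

Free thermal expansion αLΔT = 19.9e-6 · 4130 · -94.8 = -7.791 mm.
The walls impose strain ε = −(-7.791)/4130 = 1.8865e-03; σ = Eε = 100000 · 1.8865e-03 = 188.7 MPa.
Wall reaction R = σ·A = 188.7·620 = 117000 N = 117 kN.

117 kN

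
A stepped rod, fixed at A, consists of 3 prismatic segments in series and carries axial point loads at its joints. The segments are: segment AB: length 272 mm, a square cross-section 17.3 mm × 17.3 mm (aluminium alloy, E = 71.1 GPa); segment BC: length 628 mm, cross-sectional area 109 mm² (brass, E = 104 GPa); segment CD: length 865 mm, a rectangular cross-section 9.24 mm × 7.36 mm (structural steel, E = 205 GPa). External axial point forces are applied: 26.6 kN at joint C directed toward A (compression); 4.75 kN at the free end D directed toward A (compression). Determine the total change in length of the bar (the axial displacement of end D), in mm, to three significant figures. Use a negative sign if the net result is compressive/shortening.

Internal axial forces (sectioning from the free end, tension +): N_CD = -4.75 kN, N_BC = -31.35 kN, N_AB = -31.35 kN.
A_AB = 299.3 mm².
A_CD = 68.01 mm².
δ_AB = -31350·272/(299.3·71100) = -0.4007 mm
δ_BC = -31350·628/(109·104000) = -1.737 mm
δ_CD = -4750·865/(68.01·205000) = -0.2947 mm
δ = Σδ_i = -2.432 mm.

-2.43 mm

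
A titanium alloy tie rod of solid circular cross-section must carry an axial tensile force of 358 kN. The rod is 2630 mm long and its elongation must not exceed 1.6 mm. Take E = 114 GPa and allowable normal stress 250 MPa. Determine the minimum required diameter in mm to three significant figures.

81.1 mm

Required area A ≥ P/σ_allow = 358000/250 = 1432 mm².
For a solid circular section, d ≥ √(4A/π) = 42.7 mm.
Elongation limit: A ≥ PL/(Eδ_allow) = 358000·2630/(114000·1.6) = 5162 mm² ⇒ d ≥ 81.07 mm.
The elongation limit governs.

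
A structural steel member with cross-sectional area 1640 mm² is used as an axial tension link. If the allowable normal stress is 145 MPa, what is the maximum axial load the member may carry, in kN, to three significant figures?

238 kN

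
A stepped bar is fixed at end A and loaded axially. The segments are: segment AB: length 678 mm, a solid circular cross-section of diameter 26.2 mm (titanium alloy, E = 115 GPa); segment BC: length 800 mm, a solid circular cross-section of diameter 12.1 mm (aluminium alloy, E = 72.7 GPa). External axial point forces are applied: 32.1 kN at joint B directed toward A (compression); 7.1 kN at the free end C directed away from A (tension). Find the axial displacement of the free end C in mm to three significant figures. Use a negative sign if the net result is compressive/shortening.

0.406 mm

Internal axial forces (sectioning from the free end, tension +): N_BC = 7.1 kN, N_AB = -25 kN.
A_AB = 539.1 mm².
A_BC = 115 mm².
δ_AB = -25000·678/(539.1·115000) = -0.2734 mm
δ_BC = 7100·800/(115·72700) = 0.6794 mm
δ = Σδ_i = 0.4061 mm.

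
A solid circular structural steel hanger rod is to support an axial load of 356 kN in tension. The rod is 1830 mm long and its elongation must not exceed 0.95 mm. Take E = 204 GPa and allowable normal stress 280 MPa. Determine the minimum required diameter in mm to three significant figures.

65.4 mm

Required area A ≥ P/σ_allow = 356000/280 = 1271 mm².
For a solid circular section, d ≥ √(4A/π) = 40.23 mm.
Elongation limit: A ≥ PL/(Eδ_allow) = 356000·1830/(204000·0.95) = 3362 mm² ⇒ d ≥ 65.42 mm.
The elongation limit governs.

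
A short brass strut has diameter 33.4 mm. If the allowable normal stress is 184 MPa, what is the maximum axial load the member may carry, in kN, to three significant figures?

161 kN

A = 876.2 mm².
P_max = σ_allow · A = 184 · 876.2 = 161200 N = 161.2 kN.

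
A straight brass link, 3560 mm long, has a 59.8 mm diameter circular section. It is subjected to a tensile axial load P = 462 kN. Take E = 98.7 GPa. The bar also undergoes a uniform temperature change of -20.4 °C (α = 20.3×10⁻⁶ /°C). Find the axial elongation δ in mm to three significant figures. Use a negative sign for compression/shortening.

A = 2809 mm².
δ_mech = NL/(AE) = 462000·3560/(2809·98700) = 5.933 mm.
δ_thermal = αLΔT = 20.3e-6·3560·-20.4 = -1.474 mm.
δ = δ_mech + δ_thermal = 4.459 mm.

4.46 mm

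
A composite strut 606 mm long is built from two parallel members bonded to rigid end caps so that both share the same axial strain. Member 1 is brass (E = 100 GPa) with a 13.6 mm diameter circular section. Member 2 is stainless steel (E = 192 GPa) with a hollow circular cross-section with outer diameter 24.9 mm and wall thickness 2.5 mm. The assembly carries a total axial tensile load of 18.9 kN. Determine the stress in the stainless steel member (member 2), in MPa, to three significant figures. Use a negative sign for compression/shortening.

A_1 = 145.3 mm².
A_2 = 175.9 mm².
Equal strain + equilibrium ⇒ each member carries load in proportion to AE: A₁E₁ = 14530000 N, A₂E₂ = 33780000 N, ΣAE = 48310000 N.
σ₂ = P·E₂/ΣAE = 18900·192000/48310000 = 75.12 MPa.

75.1 MPa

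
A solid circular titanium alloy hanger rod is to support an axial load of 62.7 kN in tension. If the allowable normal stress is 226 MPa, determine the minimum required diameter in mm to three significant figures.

18.8 mm

Required area A ≥ P/σ_allow = 62700/226 = 277.4 mm².
For a solid circular section, d ≥ √(4A/π) = 18.79 mm.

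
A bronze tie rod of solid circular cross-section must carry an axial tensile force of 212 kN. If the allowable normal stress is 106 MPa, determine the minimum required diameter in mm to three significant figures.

50.5 mm

Required area A ≥ P/σ_allow = 212000/106 = 2000 mm².
For a solid circular section, d ≥ √(4A/π) = 50.46 mm.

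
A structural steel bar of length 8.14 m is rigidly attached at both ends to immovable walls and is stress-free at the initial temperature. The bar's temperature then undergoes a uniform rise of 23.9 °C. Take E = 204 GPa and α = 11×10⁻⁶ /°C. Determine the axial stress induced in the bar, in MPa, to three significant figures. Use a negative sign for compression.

Free thermal expansion αLΔT = 11e-6 · 8140 · 23.9 = 2.14 mm.
The walls impose strain ε = −(2.14)/8140 = -2.6290e-04; σ = Eε = 204000 · -2.6290e-04 = -53.63 MPa.

-53.6 MPa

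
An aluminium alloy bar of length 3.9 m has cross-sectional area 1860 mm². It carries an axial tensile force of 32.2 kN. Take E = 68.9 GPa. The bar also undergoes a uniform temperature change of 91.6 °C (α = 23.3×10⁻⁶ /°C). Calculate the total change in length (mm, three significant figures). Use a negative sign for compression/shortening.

δ_mech = NL/(AE) = 32200·3900/(1860·68900) = 0.9799 mm.
δ_thermal = αLΔT = 23.3e-6·3900·91.6 = 8.324 mm.
δ = δ_mech + δ_thermal = 9.304 mm.

9.30 mm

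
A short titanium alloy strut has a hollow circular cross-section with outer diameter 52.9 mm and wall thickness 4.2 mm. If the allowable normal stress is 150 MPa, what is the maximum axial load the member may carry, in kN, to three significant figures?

96.4 kN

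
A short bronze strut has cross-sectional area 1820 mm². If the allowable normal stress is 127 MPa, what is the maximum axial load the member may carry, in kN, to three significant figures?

P_max = σ_allow · A = 127 · 1820 = 231100 N = 231.1 kN.

231 kN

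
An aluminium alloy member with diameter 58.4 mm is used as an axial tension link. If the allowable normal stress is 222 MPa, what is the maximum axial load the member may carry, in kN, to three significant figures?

595 kN

A = 2679 mm².
P_max = σ_allow · A = 222 · 2679 = 594700 N = 594.7 kN.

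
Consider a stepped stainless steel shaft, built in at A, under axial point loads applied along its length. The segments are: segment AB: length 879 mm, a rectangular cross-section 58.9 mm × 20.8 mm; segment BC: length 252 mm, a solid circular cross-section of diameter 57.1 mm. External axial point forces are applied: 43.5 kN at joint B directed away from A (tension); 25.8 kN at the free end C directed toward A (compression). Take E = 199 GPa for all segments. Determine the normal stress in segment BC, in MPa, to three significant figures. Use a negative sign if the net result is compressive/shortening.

-10.1 MPa

Internal axial forces (sectioning from the free end, tension +): N_BC = -25.8 kN, N_AB = 17.7 kN.
A_BC = 2561 mm².
σ_BC = N_BC/A_BC = -25800/2561 = -10.08 MPa.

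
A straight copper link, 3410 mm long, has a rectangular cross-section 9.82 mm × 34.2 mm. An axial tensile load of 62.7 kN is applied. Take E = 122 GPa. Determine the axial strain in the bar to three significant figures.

0.00153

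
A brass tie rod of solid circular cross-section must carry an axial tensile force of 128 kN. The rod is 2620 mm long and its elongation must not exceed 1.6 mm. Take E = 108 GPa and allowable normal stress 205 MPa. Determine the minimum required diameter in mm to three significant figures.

Required area A ≥ P/σ_allow = 128000/205 = 624.4 mm².
For a solid circular section, d ≥ √(4A/π) = 28.2 mm.
Elongation limit: A ≥ PL/(Eδ_allow) = 128000·2620/(108000·1.6) = 1941 mm² ⇒ d ≥ 49.71 mm.
The elongation limit governs.

49.7 mm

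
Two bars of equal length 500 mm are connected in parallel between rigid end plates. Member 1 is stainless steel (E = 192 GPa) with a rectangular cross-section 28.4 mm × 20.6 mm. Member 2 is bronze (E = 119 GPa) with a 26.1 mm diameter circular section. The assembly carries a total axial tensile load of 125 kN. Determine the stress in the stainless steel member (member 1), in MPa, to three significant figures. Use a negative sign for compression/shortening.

136 MPa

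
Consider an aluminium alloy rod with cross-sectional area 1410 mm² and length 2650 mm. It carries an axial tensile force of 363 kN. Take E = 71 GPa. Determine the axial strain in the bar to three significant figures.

σ = N/A = 257.4 MPa; ε = σ/E = 257.4/71000 = 3.626e-03.

0.00363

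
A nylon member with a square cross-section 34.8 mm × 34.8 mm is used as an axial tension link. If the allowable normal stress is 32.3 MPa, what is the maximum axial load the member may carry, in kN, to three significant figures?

A = 1211 mm².
P_max = σ_allow · A = 32.3 · 1211 = 39120 N = 39.12 kN.

39.1 kN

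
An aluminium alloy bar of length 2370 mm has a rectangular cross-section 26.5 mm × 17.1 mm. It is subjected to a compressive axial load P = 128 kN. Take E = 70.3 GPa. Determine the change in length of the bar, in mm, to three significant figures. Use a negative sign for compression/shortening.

-9.52 mm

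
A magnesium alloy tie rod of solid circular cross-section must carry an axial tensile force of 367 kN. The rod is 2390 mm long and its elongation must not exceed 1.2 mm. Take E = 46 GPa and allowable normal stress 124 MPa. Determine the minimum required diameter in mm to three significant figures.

Required area A ≥ P/σ_allow = 367000/124 = 2960 mm².
For a solid circular section, d ≥ √(4A/π) = 61.39 mm.
Elongation limit: A ≥ PL/(Eδ_allow) = 367000·2390/(46000·1.2) = 15890 mm² ⇒ d ≥ 142.2 mm.
The elongation limit governs.

142 mm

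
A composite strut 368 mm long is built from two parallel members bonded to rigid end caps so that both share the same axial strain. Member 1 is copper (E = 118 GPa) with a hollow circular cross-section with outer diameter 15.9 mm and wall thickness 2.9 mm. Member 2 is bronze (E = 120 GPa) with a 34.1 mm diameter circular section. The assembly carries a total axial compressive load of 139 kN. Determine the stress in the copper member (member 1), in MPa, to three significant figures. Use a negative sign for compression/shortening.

-133 MPa

A_1 = 118.4 mm².
A_2 = 913.3 mm².
Equal strain + equilibrium ⇒ each member carries load in proportion to AE: A₁E₁ = 13980000 N, A₂E₂ = 109600000 N, ΣAE = 123600000 N.
σ₁ = P·E₁/ΣAE = -139000·118000/123600000 = -132.7 MPa.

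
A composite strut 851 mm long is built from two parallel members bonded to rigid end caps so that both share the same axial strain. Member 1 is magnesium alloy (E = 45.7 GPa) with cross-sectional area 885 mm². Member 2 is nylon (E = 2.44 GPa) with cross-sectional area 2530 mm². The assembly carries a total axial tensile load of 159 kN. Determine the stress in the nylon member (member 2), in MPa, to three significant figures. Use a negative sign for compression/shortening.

8.32 MPa

Equal strain + equilibrium ⇒ each member carries load in proportion to AE: A₁E₁ = 40440000 N, A₂E₂ = 6173000 N, ΣAE = 46620000 N.
σ₂ = P·E₂/ΣAE = 159000·2440/46620000 = 8.322 MPa.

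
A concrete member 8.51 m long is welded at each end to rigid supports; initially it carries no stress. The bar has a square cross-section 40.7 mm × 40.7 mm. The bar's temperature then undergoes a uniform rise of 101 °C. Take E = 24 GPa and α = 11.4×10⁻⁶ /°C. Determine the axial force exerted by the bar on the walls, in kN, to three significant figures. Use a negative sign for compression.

-45.8 kN

Free thermal expansion αLΔT = 11.4e-6 · 8510 · 101 = 9.798 mm.
The walls impose strain ε = −(9.798)/8510 = -1.1514e-03; σ = Eε = 24000 · -1.1514e-03 = -27.63 MPa.
Wall reaction R = σ·A = -27.63·1656 = -45770 N = -45.77 kN.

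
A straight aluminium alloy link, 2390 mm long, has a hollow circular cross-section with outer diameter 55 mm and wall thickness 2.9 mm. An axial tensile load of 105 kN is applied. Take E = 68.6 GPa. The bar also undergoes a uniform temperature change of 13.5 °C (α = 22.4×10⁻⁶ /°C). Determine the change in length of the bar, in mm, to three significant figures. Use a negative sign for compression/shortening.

8.43 mm

A = 474.7 mm².
δ_mech = NL/(AE) = 105000·2390/(474.7·68600) = 7.707 mm.
δ_thermal = αLΔT = 22.4e-6·2390·13.5 = 0.7227 mm.
δ = δ_mech + δ_thermal = 8.43 mm.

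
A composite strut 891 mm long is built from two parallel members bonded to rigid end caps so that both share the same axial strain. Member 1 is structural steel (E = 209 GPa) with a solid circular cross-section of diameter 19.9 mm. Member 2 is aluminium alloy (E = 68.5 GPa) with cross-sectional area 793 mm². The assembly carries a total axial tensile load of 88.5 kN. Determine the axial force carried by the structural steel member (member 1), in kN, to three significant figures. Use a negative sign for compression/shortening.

48.2 kN

A_1 = 311 mm².
Equal strain + equilibrium ⇒ each member carries load in proportion to AE: A₁E₁ = 65000000 N, A₂E₂ = 54320000 N, ΣAE = 119300000 N.
F₁ = P·A₁E₁/ΣAE = 88500·65000000/119300000 = 48210 N.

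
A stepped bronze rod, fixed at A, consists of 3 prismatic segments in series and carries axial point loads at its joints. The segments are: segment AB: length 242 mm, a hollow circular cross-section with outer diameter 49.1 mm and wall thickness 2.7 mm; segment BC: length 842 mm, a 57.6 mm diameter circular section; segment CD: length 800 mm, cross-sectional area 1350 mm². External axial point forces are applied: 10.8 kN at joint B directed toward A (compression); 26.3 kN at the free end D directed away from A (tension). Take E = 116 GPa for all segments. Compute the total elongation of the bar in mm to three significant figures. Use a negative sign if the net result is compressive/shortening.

0.290 mm

Internal axial forces (sectioning from the free end, tension +): N_CD = 26.3 kN, N_BC = 26.3 kN, N_AB = 15.5 kN.
A_AB = 393.6 mm².
A_BC = 2606 mm².
δ_AB = 15500·242/(393.6·116000) = 0.08216 mm
δ_BC = 26300·842/(2606·116000) = 0.07326 mm
δ_CD = 26300·800/(1350·116000) = 0.1344 mm
δ = Σδ_i = 0.2898 mm.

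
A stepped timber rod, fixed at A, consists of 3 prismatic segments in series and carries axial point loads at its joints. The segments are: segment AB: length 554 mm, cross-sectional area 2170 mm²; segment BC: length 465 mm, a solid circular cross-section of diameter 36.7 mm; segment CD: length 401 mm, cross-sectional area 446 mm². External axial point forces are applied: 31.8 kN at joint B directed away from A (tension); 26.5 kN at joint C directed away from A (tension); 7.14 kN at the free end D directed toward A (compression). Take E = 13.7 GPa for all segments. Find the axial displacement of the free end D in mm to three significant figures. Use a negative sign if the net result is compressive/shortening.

Internal axial forces (sectioning from the free end, tension +): N_CD = -7.14 kN, N_BC = 19.36 kN, N_AB = 51.16 kN.
A_BC = 1058 mm².
δ_AB = 51160·554/(2170·13700) = 0.9534 mm
δ_BC = 19360·465/(1058·13700) = 0.6212 mm
δ_CD = -7140·401/(446·13700) = -0.4686 mm
δ = Σδ_i = 1.106 mm.

1.11 mm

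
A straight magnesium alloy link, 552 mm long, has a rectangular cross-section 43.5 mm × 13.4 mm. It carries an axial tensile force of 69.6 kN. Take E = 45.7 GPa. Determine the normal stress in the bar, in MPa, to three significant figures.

119 MPa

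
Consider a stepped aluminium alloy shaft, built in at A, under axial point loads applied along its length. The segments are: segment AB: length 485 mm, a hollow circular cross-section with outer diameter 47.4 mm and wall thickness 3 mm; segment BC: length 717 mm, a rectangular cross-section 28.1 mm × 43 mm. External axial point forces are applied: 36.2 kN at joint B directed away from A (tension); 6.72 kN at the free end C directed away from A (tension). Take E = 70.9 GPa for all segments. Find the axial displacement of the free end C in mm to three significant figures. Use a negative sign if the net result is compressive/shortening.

Internal axial forces (sectioning from the free end, tension +): N_BC = 6.72 kN, N_AB = 42.92 kN.
A_AB = 418.5 mm².
A_BC = 1208 mm².
δ_AB = 42920·485/(418.5·70900) = 0.7016 mm
δ_BC = 6720·717/(1208·70900) = 0.05624 mm
δ = Σδ_i = 0.7579 mm.

0.758 mm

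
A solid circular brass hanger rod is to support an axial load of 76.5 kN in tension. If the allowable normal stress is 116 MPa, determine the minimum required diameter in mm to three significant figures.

Required area A ≥ P/σ_allow = 76500/116 = 659.5 mm².
For a solid circular section, d ≥ √(4A/π) = 28.98 mm.

29.0 mm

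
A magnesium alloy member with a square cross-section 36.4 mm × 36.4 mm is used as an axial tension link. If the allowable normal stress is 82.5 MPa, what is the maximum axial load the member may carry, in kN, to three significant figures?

A = 1325 mm².
P_max = σ_allow · A = 82.5 · 1325 = 109300 N = 109.3 kN.

109 kN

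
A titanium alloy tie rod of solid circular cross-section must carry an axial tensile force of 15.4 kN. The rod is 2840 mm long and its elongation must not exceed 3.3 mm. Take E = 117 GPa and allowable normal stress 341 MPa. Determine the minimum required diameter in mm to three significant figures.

Required area A ≥ P/σ_allow = 15400/341 = 45.16 mm².
For a solid circular section, d ≥ √(4A/π) = 7.583 mm.
Elongation limit: A ≥ PL/(Eδ_allow) = 15400·2840/(117000·3.3) = 113.3 mm² ⇒ d ≥ 12.01 mm.
The elongation limit governs.

12.0 mm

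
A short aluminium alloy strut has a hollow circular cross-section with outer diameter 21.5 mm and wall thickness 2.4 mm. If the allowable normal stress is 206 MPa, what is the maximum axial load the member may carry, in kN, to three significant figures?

A = 144 mm².
P_max = σ_allow · A = 206 · 144 = 29670 N = 29.67 kN.

29.7 kN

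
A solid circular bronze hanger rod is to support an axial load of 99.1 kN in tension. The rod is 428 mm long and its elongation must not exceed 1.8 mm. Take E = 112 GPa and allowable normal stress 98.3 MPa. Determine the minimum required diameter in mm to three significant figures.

Required area A ≥ P/σ_allow = 99100/98.3 = 1008 mm².
For a solid circular section, d ≥ √(4A/π) = 35.83 mm.
Elongation limit: A ≥ PL/(Eδ_allow) = 99100·428/(112000·1.8) = 210.4 mm² ⇒ d ≥ 16.37 mm.
The stress limit governs.

35.8 mm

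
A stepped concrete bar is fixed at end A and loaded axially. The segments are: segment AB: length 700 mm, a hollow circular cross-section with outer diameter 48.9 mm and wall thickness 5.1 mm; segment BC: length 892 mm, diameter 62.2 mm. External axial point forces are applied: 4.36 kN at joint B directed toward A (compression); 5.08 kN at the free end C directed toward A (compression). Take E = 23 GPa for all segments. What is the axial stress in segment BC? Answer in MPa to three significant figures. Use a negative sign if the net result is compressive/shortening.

-1.67 MPa

Internal axial forces (sectioning from the free end, tension +): N_BC = -5.08 kN, N_AB = -9.44 kN.
A_BC = 3039 mm².
σ_BC = N_BC/A_BC = -5080/3039 = -1.672 MPa.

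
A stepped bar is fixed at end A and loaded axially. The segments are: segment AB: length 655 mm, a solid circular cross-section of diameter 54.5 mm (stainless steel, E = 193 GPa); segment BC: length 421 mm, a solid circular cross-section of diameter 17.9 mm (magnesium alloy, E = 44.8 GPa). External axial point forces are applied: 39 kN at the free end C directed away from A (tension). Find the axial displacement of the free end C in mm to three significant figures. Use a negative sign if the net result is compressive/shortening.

1.51 mm

Internal axial forces (sectioning from the free end, tension +): N_BC = 39 kN, N_AB = 39 kN.
A_AB = 2333 mm².
A_BC = 251.6 mm².
δ_AB = 39000·655/(2333·193000) = 0.05674 mm
δ_BC = 39000·421/(251.6·44800) = 1.456 mm
δ = Σδ_i = 1.513 mm.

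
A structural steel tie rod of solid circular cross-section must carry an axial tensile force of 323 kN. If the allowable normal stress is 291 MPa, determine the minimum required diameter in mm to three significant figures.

37.6 mm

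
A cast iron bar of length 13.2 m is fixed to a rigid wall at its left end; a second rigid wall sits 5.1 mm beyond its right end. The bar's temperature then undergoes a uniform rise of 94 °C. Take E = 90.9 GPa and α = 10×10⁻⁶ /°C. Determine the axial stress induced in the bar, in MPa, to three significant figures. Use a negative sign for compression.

Free thermal expansion αLΔT = 10e-6 · 13200 · 94 = 12.41 mm.
The walls engage after the gap closes; constrained expansion = 12.41 − 5.1 = 7.308 mm.
The walls impose strain ε = −(7.308)/13200 = -5.5364e-04; σ = Eε = 90900 · -5.5364e-04 = -50.33 MPa.

-50.3 MPa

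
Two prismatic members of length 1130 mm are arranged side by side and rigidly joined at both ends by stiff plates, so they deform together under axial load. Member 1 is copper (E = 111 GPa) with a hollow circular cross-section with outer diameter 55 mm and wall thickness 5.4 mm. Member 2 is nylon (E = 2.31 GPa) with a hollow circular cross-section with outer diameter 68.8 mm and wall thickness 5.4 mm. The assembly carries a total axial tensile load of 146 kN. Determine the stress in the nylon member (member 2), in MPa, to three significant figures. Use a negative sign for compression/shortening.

3.52 MPa

A_1 = 841.4 mm².
A_2 = 1076 mm².
Equal strain + equilibrium ⇒ each member carries load in proportion to AE: A₁E₁ = 93400000 N, A₂E₂ = 2485000 N, ΣAE = 95880000 N.
σ₂ = P·E₂/ΣAE = 146000·2310/95880000 = 3.517 MPa.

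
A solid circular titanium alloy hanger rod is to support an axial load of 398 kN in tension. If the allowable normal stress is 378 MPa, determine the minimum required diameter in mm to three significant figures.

Required area A ≥ P/σ_allow = 398000/378 = 1053 mm².
For a solid circular section, d ≥ √(4A/π) = 36.61 mm.

36.6 mm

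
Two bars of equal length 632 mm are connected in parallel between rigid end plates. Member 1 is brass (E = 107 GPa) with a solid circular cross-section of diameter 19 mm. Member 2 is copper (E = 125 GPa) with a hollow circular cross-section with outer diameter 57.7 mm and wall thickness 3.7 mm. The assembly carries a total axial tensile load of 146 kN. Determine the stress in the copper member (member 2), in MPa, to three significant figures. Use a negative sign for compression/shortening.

A_1 = 283.5 mm².
A_2 = 627.7 mm².
Equal strain + equilibrium ⇒ each member carries load in proportion to AE: A₁E₁ = 30340000 N, A₂E₂ = 78460000 N, ΣAE = 108800000 N.
σ₂ = P·E₂/ΣAE = 146000·125000/108800000 = 167.7 MPa.

168 MPa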